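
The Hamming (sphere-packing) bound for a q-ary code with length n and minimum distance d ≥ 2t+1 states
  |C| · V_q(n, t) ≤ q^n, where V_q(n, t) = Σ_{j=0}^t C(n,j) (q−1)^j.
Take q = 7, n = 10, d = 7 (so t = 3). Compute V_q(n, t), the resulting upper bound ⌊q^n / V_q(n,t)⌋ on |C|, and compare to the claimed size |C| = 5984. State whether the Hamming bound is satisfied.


V_q(n, t) = 27601, q^n = 282475249, Hamming bound = 10234, |C| = 5984 ≤ bound (satisfied).

Step 1: Compute V_q(n, t) = Σ_{j=0}^3 C(n, j) (q−1)^j.
  j = 0: C(10,0)·(6)^0 = 1·1 = 1.
  j = 1: C(10,1)·(6)^1 = 10·6 = 60.
  j = 2: C(10,2)·(6)^2 = 45·36 = 1620.
  j = 3: C(10,3)·(6)^3 = 120·216 = 25920.
  V_q(n, t) = 1 + 60 + 1620 + 25920 = 27601.
Step 2: q^n = 7^10 = 282475249.
Step 3: Hamming bound ⌊q^n / V_q(n,t)⌋ = ⌊282475249/27601⌋ = 10234.
Step 4: Compare |C| = 5984 to 10234: satisfied.
The claimed |C| lies below the Hamming bound.


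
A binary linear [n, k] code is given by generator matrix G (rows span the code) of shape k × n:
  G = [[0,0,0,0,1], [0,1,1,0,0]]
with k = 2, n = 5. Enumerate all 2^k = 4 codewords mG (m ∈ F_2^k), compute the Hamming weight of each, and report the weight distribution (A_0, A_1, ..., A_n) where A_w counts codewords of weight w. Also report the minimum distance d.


Weight distribution: A_0 = 1, A_1 = 1, A_2 = 1, A_3 = 1. Minimum distance d = 1.

Enumerate all 2^2 = 4 messages m ∈ F_2^2.
For each, compute codeword c = mG in F_2^5, then tally its weight.
  m = 00 → c = 00000, weight = 0.
  m = 10 → c = 00001, weight = 1.
  m = 01 → c = 01100, weight = 2.
  m = 11 → c = 01101, weight = 3.
Tally weights:
  weight 0: 1 codewords.
  weight 1: 1 codewords.
  weight 2: 1 codewords.
  weight 3: 1 codewords.
Minimum distance d = smallest w > 0 with A_w > 0 = 1.
Sanity: Σ A_w = 4 = 2^2 = 4 ✓.


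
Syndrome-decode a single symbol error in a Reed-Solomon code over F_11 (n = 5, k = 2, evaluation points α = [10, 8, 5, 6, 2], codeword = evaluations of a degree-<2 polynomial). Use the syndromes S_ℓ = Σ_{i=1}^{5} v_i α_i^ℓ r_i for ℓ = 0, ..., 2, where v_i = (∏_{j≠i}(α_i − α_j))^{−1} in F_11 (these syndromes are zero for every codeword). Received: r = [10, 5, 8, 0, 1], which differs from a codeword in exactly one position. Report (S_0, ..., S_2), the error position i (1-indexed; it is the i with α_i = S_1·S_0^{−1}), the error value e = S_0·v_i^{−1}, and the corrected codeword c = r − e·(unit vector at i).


S = (6, 8, 7), error at position 3, error magnitude e = 5, c = [10, 5, 3, 0, 1].

Step 1: column multipliers v_i = (∏_{j≠i}(α_i − α_j))^{−1} mod 11.
  i = 1 (α = 10): (10−8)(10−5)(10−6)(10−2) = 2·5·4·8 = 320 ≡ 1, so v_1 = 1^{−1} = 1 (mod 11).
  i = 2 (α = 8): (8−10)(8−5)(8−6)(8−2) = (−2)·3·2·6 = −72 ≡ 5, so v_2 = 5^{−1} = 9 (mod 11).
  i = 3 (α = 5): (5−10)(5−8)(5−6)(5−2) = (−5)·(−3)·(−1)·3 = −45 ≡ 10, so v_3 = 10^{−1} = 10 (mod 11).
  i = 4 (α = 6): (6−10)(6−8)(6−5)(6−2) = (−4)·(−2)·1·4 = 32 ≡ 10, so v_4 = 10^{−1} = 10 (mod 11).
  i = 5 (α = 2): (2−10)(2−8)(2−5)(2−6) = (−8)·(−6)·(−3)·(−4) = 576 ≡ 4, so v_5 = 4^{−1} = 3 (mod 11).
  v = [1, 9, 10, 10, 3].
Step 2: syndromes of r = [10, 5, 8, 0, 1] (all sums mod 11).
  S_0 = Σ v_i r_i = 1·10 + 9·5 + 10·8 + 10·0 + 3·1 = 138 ≡ 6.
  S_1 = Σ v_i α_i r_i = 1·10·10 + 9·8·5 + 10·5·8 + 10·6·0 + 3·2·1 = 866 ≡ 8.
  α_i^2 mod 11 = [1, 9, 3, 3, 4].
  S_2 = Σ v_i α_i^2 r_i = 1·1·10 + 9·9·5 + 10·3·8 + 10·3·0 + 3·4·1 = 667 ≡ 7.
  S = (6, 8, 7) ≠ 0, so r is not a codeword (an error is present).
Step 3: locate the error. For a single error e at position i, S_ℓ = v_i·e·α_i^ℓ, so α_err = S_1/S_0.
  S_0^{−1} = 6^{−1} = 2 (mod 11), so α_err = 8·2 = 16 ≡ 5 = α_3. Error position i = 3.
  Consistency check: S_2/S_1 = 7·7 = 49 ≡ 5 = α_err ✓ (single-error assumption holds).
Step 4: error magnitude e = S_0/v_3 = S_0·∏_{j≠3}(α_3 − α_j) = 6·10 = 60 ≡ 5 (mod 11).
Step 5: correct position 3: c_3 = r_3 − e = 8 − 5 ≡ 3 (mod 11). Hence c = [10, 5, 3, 0, 1].
  Check: interpolating c through the α_i gives m(x) = 7 + 8·x (degree < 2) with m(α_i) = c_i for every i, so c is indeed a codeword.


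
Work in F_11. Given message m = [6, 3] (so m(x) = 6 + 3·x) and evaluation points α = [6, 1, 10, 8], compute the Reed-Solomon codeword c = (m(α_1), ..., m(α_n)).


c = [2, 9, 3, 8]

Message polynomial: m(x) = 6 + 3·x (mod 11).
For each evaluation point α_i, compute m(α_i) mod 11:
  α_1 = 6: Horner steps 3 → 2, so m(6) = 2.
  α_2 = 1: Horner steps 3 → 9, so m(1) = 9.
  α_3 = 10: Horner steps 3 → 3, so m(10) = 3.
  α_4 = 8: Horner steps 3 → 8, so m(8) = 8.
Codeword c = [2, 9, 3, 8] ∈ F_11^4.


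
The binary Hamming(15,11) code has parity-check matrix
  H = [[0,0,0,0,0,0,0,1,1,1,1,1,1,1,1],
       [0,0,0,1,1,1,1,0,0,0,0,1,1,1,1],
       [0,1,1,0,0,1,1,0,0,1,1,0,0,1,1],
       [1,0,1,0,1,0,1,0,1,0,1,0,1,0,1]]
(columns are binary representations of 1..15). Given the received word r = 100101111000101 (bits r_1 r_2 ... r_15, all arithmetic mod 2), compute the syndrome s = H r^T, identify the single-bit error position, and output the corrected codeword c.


s = (0, 1, 1, 1)^T, error position = 7, corrected codeword c = 100101011000101

Compute s = H r^T mod 2 one row at a time:
  s_1 = 1 + 1 + 0 + 0 + 0 + 1 + 0 + 1 = 4 ≡ 0 (mod 2).
  s_2 = 1 + 0 + 1 + 1 + 0 + 1 + 0 + 1 = 5 ≡ 1 (mod 2).
  s_3 = 0 + 0 + 1 + 1 + 0 + 0 + 0 + 1 = 3 ≡ 1 (mod 2).
  s_4 = 1 + 0 + 0 + 1 + 1 + 0 + 1 + 1 = 5 ≡ 1 (mod 2).
s = (0, 1, 1, 1)^T — this equals column 7 of H (binary 0111), so error is at position 7.
Correct: flip bit 7 of r = 100101111000101 to get c = 100101011000101.


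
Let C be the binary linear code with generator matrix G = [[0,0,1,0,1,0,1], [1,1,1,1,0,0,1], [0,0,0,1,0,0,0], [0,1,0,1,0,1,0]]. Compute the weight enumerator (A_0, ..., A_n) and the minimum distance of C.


Weight distribution: A_0 = 1, A_1 = 1, A_2 = 1, A_3 = 4, A_4 = 5, A_5 = 3, A_6 = 1. Minimum distance d = 1.

Enumerate all 2^4 = 16 messages m ∈ F_2^4.
For each, compute codeword c = mG in F_2^7, then tally its weight.
  m = 0000 → c = 0000000, weight = 0.
  m = 1000 → c = 0010101, weight = 3.
  m = 0100 → c = 1111001, weight = 5.
  m = 1100 → c = 1101100, weight = 4.
  m = 0010 → c = 0001000, weight = 1.
  m = 1010 → c = 0011101, weight = 4.
  m = 0110 → c = 1110001, weight = 4.
  m = 1110 → c = 1100100, weight = 3.
  m = 0001 → c = 0101010, weight = 3.
  m = 1001 → c = 0111111, weight = 6.
  m = 0101 → c = 1010011, weight = 4.
  m = 1101 → c = 1000110, weight = 3.
  m = 0011 → c = 0100010, weight = 2.
  m = 1011 → c = 0110111, weight = 5.
  m = 0111 → c = 1011011, weight = 5.
  m = 1111 → c = 1001110, weight = 4.
Tally weights:
  weight 0: 1 codewords.
  weight 1: 1 codewords.
  weight 2: 1 codewords.
  weight 3: 4 codewords.
  weight 4: 5 codewords.
  weight 5: 3 codewords.
  weight 6: 1 codewords.
Minimum distance d = smallest w > 0 with A_w > 0 = 1.
Sanity: Σ A_w = 16 = 2^4 = 16 ✓.


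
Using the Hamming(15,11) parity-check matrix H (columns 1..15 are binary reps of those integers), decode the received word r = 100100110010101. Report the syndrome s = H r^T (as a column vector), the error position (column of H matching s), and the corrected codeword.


s = (0, 0, 1, 1)^T, error position = 3, corrected codeword c = 101100110010101

Compute s = H r^T mod 2 one row at a time:
  s_1 = 1 + 0 + 0 + 1 + 0 + 1 + 0 + 1 = 4 ≡ 0 (mod 2).
  s_2 = 1 + 0 + 0 + 1 + 0 + 1 + 0 + 1 = 4 ≡ 0 (mod 2).
  s_3 = 0 + 0 + 0 + 1 + 0 + 1 + 0 + 1 = 3 ≡ 1 (mod 2).
  s_4 = 1 + 0 + 0 + 1 + 0 + 1 + 1 + 1 = 5 ≡ 1 (mod 2).
s = (0, 0, 1, 1)^T — this equals column 3 of H (binary 0011), so error is at position 3.
Correct: flip bit 3 of r = 100100110010101 to get c = 101100110010101.


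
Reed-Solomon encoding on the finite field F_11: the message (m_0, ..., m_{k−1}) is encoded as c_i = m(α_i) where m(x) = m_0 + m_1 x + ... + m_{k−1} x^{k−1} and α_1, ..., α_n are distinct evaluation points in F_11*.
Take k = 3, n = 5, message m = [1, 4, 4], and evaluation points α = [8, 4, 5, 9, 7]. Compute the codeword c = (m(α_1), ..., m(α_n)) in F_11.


c = [3, 4, 0, 9, 5]

Message polynomial: m(x) = 1 + 4·x + 4·x^2 (mod 11).
For each evaluation point α_i, compute m(α_i) mod 11:
  α_1 = 8: Horner steps 4 → 3 → 3, so m(8) = 3.
  α_2 = 4: Horner steps 4 → 9 → 4, so m(4) = 4.
  α_3 = 5: Horner steps 4 → 2 → 0, so m(5) = 0.
  α_4 = 9: Horner steps 4 → 7 → 9, so m(9) = 9.
  α_5 = 7: Horner steps 4 → 10 → 5, so m(7) = 5.
Codeword c = [3, 4, 0, 9, 5] ∈ F_11^5.


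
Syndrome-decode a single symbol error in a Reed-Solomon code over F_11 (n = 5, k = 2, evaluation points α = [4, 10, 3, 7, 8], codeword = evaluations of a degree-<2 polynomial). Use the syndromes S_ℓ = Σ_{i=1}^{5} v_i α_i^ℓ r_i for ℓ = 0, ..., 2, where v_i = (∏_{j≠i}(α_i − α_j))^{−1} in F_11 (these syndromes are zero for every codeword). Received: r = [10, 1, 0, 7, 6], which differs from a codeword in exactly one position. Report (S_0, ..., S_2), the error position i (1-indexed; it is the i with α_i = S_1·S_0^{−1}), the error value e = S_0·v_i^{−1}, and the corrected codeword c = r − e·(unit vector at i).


S = (3, 8, 3), error at position 2, error magnitude e = 8, c = [10, 4, 0, 7, 6].

Step 1: column multipliers v_i = (∏_{j≠i}(α_i − α_j))^{−1} mod 11.
  i = 1 (α = 4): (4−10)(4−3)(4−7)(4−8) = (−6)·1·(−3)·(−4) = −72 ≡ 5, so v_1 = 5^{−1} = 9 (mod 11).
  i = 2 (α = 10): (10−4)(10−3)(10−7)(10−8) = 6·7·3·2 = 252 ≡ 10, so v_2 = 10^{−1} = 10 (mod 11).
  i = 3 (α = 3): (3−4)(3−10)(3−7)(3−8) = (−1)·(−7)·(−4)·(−5) = 140 ≡ 8, so v_3 = 8^{−1} = 7 (mod 11).
  i = 4 (α = 7): (7−4)(7−10)(7−3)(7−8) = 3·(−3)·4·(−1) = 36 ≡ 3, so v_4 = 3^{−1} = 4 (mod 11).
  i = 5 (α = 8): (8−4)(8−10)(8−3)(8−7) = 4·(−2)·5·1 = −40 ≡ 4, so v_5 = 4^{−1} = 3 (mod 11).
  v = [9, 10, 7, 4, 3].
Step 2: syndromes of r = [10, 1, 0, 7, 6] (all sums mod 11).
  S_0 = Σ v_i r_i = 9·10 + 10·1 + 7·0 + 4·7 + 3·6 = 146 ≡ 3.
  S_1 = Σ v_i α_i r_i = 9·4·10 + 10·10·1 + 7·3·0 + 4·7·7 + 3·8·6 = 800 ≡ 8.
  α_i^2 mod 11 = [5, 1, 9, 5, 9].
  S_2 = Σ v_i α_i^2 r_i = 9·5·10 + 10·1·1 + 7·9·0 + 4·5·7 + 3·9·6 = 762 ≡ 3.
  S = (3, 8, 3) ≠ 0, so r is not a codeword (an error is present).
Step 3: locate the error. For a single error e at position i, S_ℓ = v_i·e·α_i^ℓ, so α_err = S_1/S_0.
  S_0^{−1} = 3^{−1} = 4 (mod 11), so α_err = 8·4 = 32 ≡ 10 = α_2. Error position i = 2.
  Consistency check: S_2/S_1 = 3·7 = 21 ≡ 10 = α_err ✓ (single-error assumption holds).
Step 4: error magnitude e = S_0/v_2 = S_0·∏_{j≠2}(α_2 − α_j) = 3·10 = 30 ≡ 8 (mod 11).
Step 5: correct position 2: c_2 = r_2 − e = 1 − 8 ≡ 4 (mod 11). Hence c = [10, 4, 0, 7, 6].
  Check: interpolating c through the α_i gives m(x) = 3 + 10·x (degree < 2) with m(α_i) = c_i for every i, so c is indeed a codeword.


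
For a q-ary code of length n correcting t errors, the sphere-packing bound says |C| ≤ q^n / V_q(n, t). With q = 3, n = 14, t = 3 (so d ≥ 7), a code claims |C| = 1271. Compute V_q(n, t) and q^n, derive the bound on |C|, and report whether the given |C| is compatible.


V_q(n, t) = 3305, q^n = 4782969, Hamming bound = 1447, |C| = 1271 ≤ bound (satisfied).

Step 1: Compute V_q(n, t) = Σ_{j=0}^3 C(n, j) (q−1)^j.
  j = 0: C(14,0)·(2)^0 = 1·1 = 1.
  j = 1: C(14,1)·(2)^1 = 14·2 = 28.
  j = 2: C(14,2)·(2)^2 = 91·4 = 364.
  j = 3: C(14,3)·(2)^3 = 364·8 = 2912.
  V_q(n, t) = 1 + 28 + 364 + 2912 = 3305.
Step 2: q^n = 3^14 = 4782969.
Step 3: Hamming bound ⌊q^n / V_q(n,t)⌋ = ⌊4782969/3305⌋ = 1447.
Step 4: Compare |C| = 1271 to 1447: satisfied.
The claimed |C| lies below the Hamming bound.


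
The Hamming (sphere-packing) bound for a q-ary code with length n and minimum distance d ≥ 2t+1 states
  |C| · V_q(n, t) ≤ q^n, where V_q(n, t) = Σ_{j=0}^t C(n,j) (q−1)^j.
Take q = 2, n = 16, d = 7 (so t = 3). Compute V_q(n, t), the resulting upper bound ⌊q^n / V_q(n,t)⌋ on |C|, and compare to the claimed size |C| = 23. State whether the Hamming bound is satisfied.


V_q(n, t) = 697, q^n = 65536, Hamming bound = 94, |C| = 23 ≤ bound (satisfied).

Step 1: Compute V_q(n, t) = Σ_{j=0}^3 C(n, j) (q−1)^j.
  j = 0: C(16,0)·(1)^0 = 1·1 = 1.
  j = 1: C(16,1)·(1)^1 = 16·1 = 16.
  j = 2: C(16,2)·(1)^2 = 120·1 = 120.
  j = 3: C(16,3)·(1)^3 = 560·1 = 560.
  V_q(n, t) = 1 + 16 + 120 + 560 = 697.
Step 2: q^n = 2^16 = 65536.
Step 3: Hamming bound ⌊q^n / V_q(n,t)⌋ = ⌊65536/697⌋ = 94.
Step 4: Compare |C| = 23 to 94: satisfied.
The claimed |C| lies below the Hamming bound.


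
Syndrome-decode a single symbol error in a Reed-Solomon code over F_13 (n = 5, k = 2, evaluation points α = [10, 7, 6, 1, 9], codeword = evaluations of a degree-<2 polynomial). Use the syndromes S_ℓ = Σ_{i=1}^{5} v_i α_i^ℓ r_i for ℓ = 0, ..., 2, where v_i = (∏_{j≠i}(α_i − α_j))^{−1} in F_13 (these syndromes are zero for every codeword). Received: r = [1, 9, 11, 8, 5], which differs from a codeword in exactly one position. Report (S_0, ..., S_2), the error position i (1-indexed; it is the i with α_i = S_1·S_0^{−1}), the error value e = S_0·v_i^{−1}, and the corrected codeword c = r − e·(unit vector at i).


S = (6, 8, 2), error at position 1, error magnitude e = 11, c = [3, 9, 11, 8, 5].

Step 1: column multipliers v_i = (∏_{j≠i}(α_i − α_j))^{−1} mod 13.
  i = 1 (α = 10): (10−7)(10−6)(10−1)(10−9) = 3·4·9·1 = 108 ≡ 4, so v_1 = 4^{−1} = 10 (mod 13).
  i = 2 (α = 7): (7−10)(7−6)(7−1)(7−9) = (−3)·1·6·(−2) = 36 ≡ 10, so v_2 = 10^{−1} = 4 (mod 13).
  i = 3 (α = 6): (6−10)(6−7)(6−1)(6−9) = (−4)·(−1)·5·(−3) = −60 ≡ 5, so v_3 = 5^{−1} = 8 (mod 13).
  i = 4 (α = 1): (1−10)(1−7)(1−6)(1−9) = (−9)·(−6)·(−5)·(−8) = 2160 ≡ 2, so v_4 = 2^{−1} = 7 (mod 13).
  i = 5 (α = 9): (9−10)(9−7)(9−6)(9−1) = (−1)·2·3·8 = −48 ≡ 4, so v_5 = 4^{−1} = 10 (mod 13).
  v = [10, 4, 8, 7, 10].
Step 2: syndromes of r = [1, 9, 11, 8, 5] (all sums mod 13).
  S_0 = Σ v_i r_i = 10·1 + 4·9 + 8·11 + 7·8 + 10·5 = 240 ≡ 6.
  S_1 = Σ v_i α_i r_i = 10·10·1 + 4·7·9 + 8·6·11 + 7·1·8 + 10·9·5 = 1386 ≡ 8.
  α_i^2 mod 13 = [9, 10, 10, 1, 3].
  S_2 = Σ v_i α_i^2 r_i = 10·9·1 + 4·10·9 + 8·10·11 + 7·1·8 + 10·3·5 = 1536 ≡ 2.
  S = (6, 8, 2) ≠ 0, so r is not a codeword (an error is present).
Step 3: locate the error. For a single error e at position i, S_ℓ = v_i·e·α_i^ℓ, so α_err = S_1/S_0.
  S_0^{−1} = 6^{−1} = 11 (mod 13), so α_err = 8·11 = 88 ≡ 10 = α_1. Error position i = 1.
  Consistency check: S_2/S_1 = 2·5 = 10 ≡ 10 = α_err ✓ (single-error assumption holds).
Step 4: error magnitude e = S_0/v_1 = S_0·∏_{j≠1}(α_1 − α_j) = 6·4 = 24 ≡ 11 (mod 13).
Step 5: correct position 1: c_1 = r_1 − e = 1 − 11 ≡ 3 (mod 13). Hence c = [3, 9, 11, 8, 5].
  Check: interpolating c through the α_i gives m(x) = 10 + 11·x (degree < 2) with m(α_i) = c_i for every i, so c is indeed a codeword.


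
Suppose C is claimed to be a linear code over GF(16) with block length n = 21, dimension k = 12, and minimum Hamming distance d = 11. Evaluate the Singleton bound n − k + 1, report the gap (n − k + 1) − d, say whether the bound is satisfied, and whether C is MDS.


Singleton RHS = n − k + 1 = 10, slack = -1, bound violated (no such code; not MDS).

Singleton bound: d ≤ n − k + 1.
Here n = 21, k = 12, so n − k + 1 = 10.
Given d = 11, check d ≤ 10: NO.
Slack = (n − k + 1) − d = -1.
The slack is negative: d = 11 exceeds n − k + 1 = 10 by 1, so the Singleton bound is violated and no linear [21, 12, 11]_16 code can exist. In particular it is not MDS (MDS requires d = n − k + 1 exactly).
Description: the claimed parameters are [21, 12, 11]_16; such a code would be impossible (violates the Singleton bound).


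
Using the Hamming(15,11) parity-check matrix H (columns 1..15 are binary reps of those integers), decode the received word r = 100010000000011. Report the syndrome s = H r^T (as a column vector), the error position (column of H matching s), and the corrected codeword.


s = (0, 1, 0, 1)^T, error position = 5, corrected codeword c = 100000000000011

Compute s = H r^T mod 2 one row at a time:
  s_1 = 0 + 0 + 0 + 0 + 0 + 0 + 1 + 1 = 2 ≡ 0 (mod 2).
  s_2 = 0 + 1 + 0 + 0 + 0 + 0 + 1 + 1 = 3 ≡ 1 (mod 2).
  s_3 = 0 + 0 + 0 + 0 + 0 + 0 + 1 + 1 = 2 ≡ 0 (mod 2).
  s_4 = 1 + 0 + 1 + 0 + 0 + 0 + 0 + 1 = 3 ≡ 1 (mod 2).
s = (0, 1, 0, 1)^T — this equals column 5 of H (binary 0101), so error is at position 5.
Correct: flip bit 5 of r = 100010000000011 to get c = 100000000000011.


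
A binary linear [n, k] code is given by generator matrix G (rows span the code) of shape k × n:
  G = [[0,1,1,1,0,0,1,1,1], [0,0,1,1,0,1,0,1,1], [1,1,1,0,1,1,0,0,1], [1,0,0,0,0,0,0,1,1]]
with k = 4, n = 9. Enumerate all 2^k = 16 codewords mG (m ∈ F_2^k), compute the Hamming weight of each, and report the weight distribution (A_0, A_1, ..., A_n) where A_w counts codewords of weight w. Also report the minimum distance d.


Weight distribution: A_0 = 1, A_3 = 2, A_4 = 3, A_5 = 6, A_6 = 4. Minimum distance d = 3.

Enumerate all 2^4 = 16 messages m ∈ F_2^4.
For each, compute codeword c = mG in F_2^9, then tally its weight.
  m = 0000 → c = 000000000, weight = 0.
  m = 1000 → c = 011100111, weight = 6.
  m = 0100 → c = 001101011, weight = 5.
  m = 1100 → c = 010001100, weight = 3.
  m = 0010 → c = 111011001, weight = 6.
  m = 1010 → c = 100111110, weight = 6.
  m = 0110 → c = 110110010, weight = 5.
  m = 1110 → c = 101010101, weight = 5.
  m = 0001 → c = 100000011, weight = 3.
  m = 1001 → c = 111100100, weight = 5.
  m = 0101 → c = 101101000, weight = 4.
  m = 1101 → c = 110001111, weight = 6.
  m = 0011 → c = 011011010, weight = 5.
  m = 1011 → c = 000111101, weight = 5.
  m = 0111 → c = 010110001, weight = 4.
  m = 1111 → c = 001010110, weight = 4.
Tally weights:
  weight 0: 1 codewords.
  weight 3: 2 codewords.
  weight 4: 3 codewords.
  weight 5: 6 codewords.
  weight 6: 4 codewords.
Minimum distance d = smallest w > 0 with A_w > 0 = 3.
Sanity: Σ A_w = 16 = 2^4 = 16 ✓.


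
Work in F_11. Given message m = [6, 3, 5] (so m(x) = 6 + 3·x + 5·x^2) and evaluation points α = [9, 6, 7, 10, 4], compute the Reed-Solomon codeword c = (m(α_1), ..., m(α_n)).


c = [9, 6, 8, 8, 10]

Message polynomial: m(x) = 6 + 3·x + 5·x^2 (mod 11).
For each evaluation point α_i, compute m(α_i) mod 11:
  α_1 = 9: Horner steps 5 → 4 → 9, so m(9) = 9.
  α_2 = 6: Horner steps 5 → 0 → 6, so m(6) = 6.
  α_3 = 7: Horner steps 5 → 5 → 8, so m(7) = 8.
  α_4 = 10: Horner steps 5 → 9 → 8, so m(10) = 8.
  α_5 = 4: Horner steps 5 → 1 → 10, so m(4) = 10.
Codeword c = [9, 6, 8, 8, 10] ∈ F_11^5.


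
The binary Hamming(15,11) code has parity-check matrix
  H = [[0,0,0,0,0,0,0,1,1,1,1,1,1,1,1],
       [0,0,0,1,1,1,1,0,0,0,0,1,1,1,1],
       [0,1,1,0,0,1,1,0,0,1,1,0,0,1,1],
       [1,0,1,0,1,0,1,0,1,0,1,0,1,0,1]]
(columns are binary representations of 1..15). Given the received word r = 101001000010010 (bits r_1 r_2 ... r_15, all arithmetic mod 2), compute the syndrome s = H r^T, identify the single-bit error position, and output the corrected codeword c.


s = (0, 0, 0, 1)^T, error position = 1, corrected codeword c = 001001000010010

Compute s = H r^T mod 2 one row at a time:
  s_1 = 0 + 0 + 0 + 1 + 0 + 0 + 1 + 0 = 2 ≡ 0 (mod 2).
  s_2 = 0 + 0 + 1 + 0 + 0 + 0 + 1 + 0 = 2 ≡ 0 (mod 2).
  s_3 = 0 + 1 + 1 + 0 + 0 + 1 + 1 + 0 = 4 ≡ 0 (mod 2).
  s_4 = 1 + 1 + 0 + 0 + 0 + 1 + 0 + 0 = 3 ≡ 1 (mod 2).
s = (0, 0, 0, 1)^T — this equals column 1 of H (binary 0001), so error is at position 1.
Correct: flip bit 1 of r = 101001000010010 to get c = 001001000010010.


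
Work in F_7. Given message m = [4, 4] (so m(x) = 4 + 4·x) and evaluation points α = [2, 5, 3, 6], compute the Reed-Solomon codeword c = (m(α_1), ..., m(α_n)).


c = [5, 3, 2, 0]

Message polynomial: m(x) = 4 + 4·x (mod 7).
For each evaluation point α_i, compute m(α_i) mod 7:
  α_1 = 2: Horner steps 4 → 5, so m(2) = 5.
  α_2 = 5: Horner steps 4 → 3, so m(5) = 3.
  α_3 = 3: Horner steps 4 → 2, so m(3) = 2.
  α_4 = 6: Horner steps 4 → 0, so m(6) = 0.
Codeword c = [5, 3, 2, 0] ∈ F_7^4.


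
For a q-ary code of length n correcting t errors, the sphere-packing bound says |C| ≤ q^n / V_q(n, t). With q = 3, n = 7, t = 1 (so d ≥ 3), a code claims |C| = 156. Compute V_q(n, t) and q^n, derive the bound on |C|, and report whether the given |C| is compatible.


V_q(n, t) = 15, q^n = 2187, Hamming bound = 145, |C| = 156 > bound (violated).

Step 1: Compute V_q(n, t) = Σ_{j=0}^1 C(n, j) (q−1)^j.
  j = 0: C(7,0)·(2)^0 = 1·1 = 1.
  j = 1: C(7,1)·(2)^1 = 7·2 = 14.
  V_q(n, t) = 1 + 14 = 15.
Step 2: q^n = 3^7 = 2187.
Step 3: Hamming bound ⌊q^n / V_q(n,t)⌋ = ⌊2187/15⌋ = 145.
Step 4: Compare |C| = 156 to 145: violated.
The claimed |C| lies above the Hamming bound, so no 3-ary code of length 7 with d ≥ 3 can have 156 codewords.


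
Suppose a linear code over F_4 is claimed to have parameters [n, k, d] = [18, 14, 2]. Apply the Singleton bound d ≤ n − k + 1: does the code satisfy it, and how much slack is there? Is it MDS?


Singleton RHS = n − k + 1 = 5, slack = 3, bound satisfied, not MDS.

Singleton bound: d ≤ n − k + 1.
Here n = 18, k = 14, so n − k + 1 = 5.
Given d = 2, check d ≤ 5: YES.
Slack = (n − k + 1) − d = 3.
The code is NOT MDS (slack = 3 > 0).
Description: the claimed parameters are [18, 14, 2]_4; such a code would be non-MDS.


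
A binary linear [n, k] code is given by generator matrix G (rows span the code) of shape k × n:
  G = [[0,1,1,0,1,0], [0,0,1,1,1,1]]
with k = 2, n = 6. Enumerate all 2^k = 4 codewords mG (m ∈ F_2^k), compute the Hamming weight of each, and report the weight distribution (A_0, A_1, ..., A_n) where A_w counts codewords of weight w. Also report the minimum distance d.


Weight distribution: A_0 = 1, A_3 = 2, A_4 = 1. Minimum distance d = 3.

Enumerate all 2^2 = 4 messages m ∈ F_2^2.
For each, compute codeword c = mG in F_2^6, then tally its weight.
  m = 00 → c = 000000, weight = 0.
  m = 10 → c = 011010, weight = 3.
  m = 01 → c = 001111, weight = 4.
  m = 11 → c = 010101, weight = 3.
Tally weights:
  weight 0: 1 codewords.
  weight 3: 2 codewords.
  weight 4: 1 codewords.
Minimum distance d = smallest w > 0 with A_w > 0 = 3.
Sanity: Σ A_w = 4 = 2^2 = 4 ✓.


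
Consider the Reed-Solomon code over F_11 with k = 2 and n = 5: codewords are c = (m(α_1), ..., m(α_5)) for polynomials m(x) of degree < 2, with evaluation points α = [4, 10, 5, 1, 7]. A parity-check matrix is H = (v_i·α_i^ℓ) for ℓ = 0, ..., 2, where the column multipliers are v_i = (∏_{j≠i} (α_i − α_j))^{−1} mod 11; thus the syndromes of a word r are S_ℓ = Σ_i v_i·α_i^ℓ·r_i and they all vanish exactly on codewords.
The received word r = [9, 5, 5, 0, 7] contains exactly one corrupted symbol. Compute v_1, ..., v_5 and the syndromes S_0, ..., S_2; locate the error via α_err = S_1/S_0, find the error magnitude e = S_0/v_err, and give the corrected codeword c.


S = (10, 6, 8), error at position 3, error magnitude e = 4, c = [9, 5, 1, 0, 7].

Step 1: column multipliers v_i = (∏_{j≠i}(α_i − α_j))^{−1} mod 11.
  i = 1 (α = 4): (4−10)(4−5)(4−1)(4−7) = (−6)·(−1)·3·(−3) = −54 ≡ 1, so v_1 = 1^{−1} = 1 (mod 11).
  i = 2 (α = 10): (10−4)(10−5)(10−1)(10−7) = 6·5·9·3 = 810 ≡ 7, so v_2 = 7^{−1} = 8 (mod 11).
  i = 3 (α = 5): (5−4)(5−10)(5−1)(5−7) = 1·(−5)·4·(−2) = 40 ≡ 7, so v_3 = 7^{−1} = 8 (mod 11).
  i = 4 (α = 1): (1−4)(1−10)(1−5)(1−7) = (−3)·(−9)·(−4)·(−6) = 648 ≡ 10, so v_4 = 10^{−1} = 10 (mod 11).
  i = 5 (α = 7): (7−4)(7−10)(7−5)(7−1) = 3·(−3)·2·6 = −108 ≡ 2, so v_5 = 2^{−1} = 6 (mod 11).
  v = [1, 8, 8, 10, 6].
Step 2: syndromes of r = [9, 5, 5, 0, 7] (all sums mod 11).
  S_0 = Σ v_i r_i = 1·9 + 8·5 + 8·5 + 10·0 + 6·7 = 131 ≡ 10.
  S_1 = Σ v_i α_i r_i = 1·4·9 + 8·10·5 + 8·5·5 + 10·1·0 + 6·7·7 = 930 ≡ 6.
  α_i^2 mod 11 = [5, 1, 3, 1, 5].
  S_2 = Σ v_i α_i^2 r_i = 1·5·9 + 8·1·5 + 8·3·5 + 10·1·0 + 6·5·7 = 415 ≡ 8.
  S = (10, 6, 8) ≠ 0, so r is not a codeword (an error is present).
Step 3: locate the error. For a single error e at position i, S_ℓ = v_i·e·α_i^ℓ, so α_err = S_1/S_0.
  S_0^{−1} = 10^{−1} = 10 (mod 11), so α_err = 6·10 = 60 ≡ 5 = α_3. Error position i = 3.
  Consistency check: S_2/S_1 = 8·2 = 16 ≡ 5 = α_err ✓ (single-error assumption holds).
Step 4: error magnitude e = S_0/v_3 = S_0·∏_{j≠3}(α_3 − α_j) = 10·7 = 70 ≡ 4 (mod 11).
Step 5: correct position 3: c_3 = r_3 − e = 5 − 4 ≡ 1 (mod 11). Hence c = [9, 5, 1, 0, 7].
  Check: interpolating c through the α_i gives m(x) = 8 + 3·x (degree < 2) with m(α_i) = c_i for every i, so c is indeed a codeword.


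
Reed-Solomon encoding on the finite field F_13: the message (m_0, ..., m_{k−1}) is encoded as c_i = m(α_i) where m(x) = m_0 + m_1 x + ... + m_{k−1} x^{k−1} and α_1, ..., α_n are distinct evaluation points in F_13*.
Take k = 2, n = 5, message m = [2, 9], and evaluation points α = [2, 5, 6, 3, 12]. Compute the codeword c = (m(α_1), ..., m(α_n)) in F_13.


c = [7, 8, 4, 3, 6]

Message polynomial: m(x) = 2 + 9·x (mod 13).
For each evaluation point α_i, compute m(α_i) mod 13:
  α_1 = 2: Horner steps 9 → 7, so m(2) = 7.
  α_2 = 5: Horner steps 9 → 8, so m(5) = 8.
  α_3 = 6: Horner steps 9 → 4, so m(6) = 4.
  α_4 = 3: Horner steps 9 → 3, so m(3) = 3.
  α_5 = 12: Horner steps 9 → 6, so m(12) = 6.
Codeword c = [7, 8, 4, 3, 6] ∈ F_13^5.


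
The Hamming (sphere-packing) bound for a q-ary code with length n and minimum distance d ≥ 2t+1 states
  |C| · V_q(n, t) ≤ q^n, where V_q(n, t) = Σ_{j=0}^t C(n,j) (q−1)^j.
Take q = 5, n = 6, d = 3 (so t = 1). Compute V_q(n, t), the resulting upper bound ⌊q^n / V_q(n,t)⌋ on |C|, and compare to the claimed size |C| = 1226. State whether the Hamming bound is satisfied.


V_q(n, t) = 25, q^n = 15625, Hamming bound = 625, |C| = 1226 > bound (violated).

Step 1: Compute V_q(n, t) = Σ_{j=0}^1 C(n, j) (q−1)^j.
  j = 0: C(6,0)·(4)^0 = 1·1 = 1.
  j = 1: C(6,1)·(4)^1 = 6·4 = 24.
  V_q(n, t) = 1 + 24 = 25.
Step 2: q^n = 5^6 = 15625.
Step 3: Hamming bound ⌊q^n / V_q(n,t)⌋ = ⌊15625/25⌋ = 625.
Step 4: Compare |C| = 1226 to 625: violated.
The claimed |C| lies above the Hamming bound, so no 5-ary code of length 6 with d ≥ 3 can have 1226 codewords.


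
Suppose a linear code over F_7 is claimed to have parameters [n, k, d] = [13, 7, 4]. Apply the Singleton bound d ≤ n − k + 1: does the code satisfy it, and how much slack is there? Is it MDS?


Singleton RHS = n − k + 1 = 7, slack = 3, bound satisfied, not MDS.

Singleton bound: d ≤ n − k + 1.
Here n = 13, k = 7, so n − k + 1 = 7.
Given d = 4, check d ≤ 7: YES.
Slack = (n − k + 1) − d = 3.
The code is NOT MDS (slack = 3 > 0).
Description: the claimed parameters are [13, 7, 4]_7; such a code would be non-MDS.


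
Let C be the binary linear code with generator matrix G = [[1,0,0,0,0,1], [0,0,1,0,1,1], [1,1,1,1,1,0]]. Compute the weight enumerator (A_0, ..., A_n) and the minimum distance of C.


Weight distribution: A_0 = 1, A_2 = 2, A_3 = 2, A_4 = 1, A_5 = 2. Minimum distance d = 2.

Enumerate all 2^3 = 8 messages m ∈ F_2^3.
For each, compute codeword c = mG in F_2^6, then tally its weight.
  m = 000 → c = 000000, weight = 0.
  m = 100 → c = 100001, weight = 2.
  m = 010 → c = 001011, weight = 3.
  m = 110 → c = 101010, weight = 3.
  m = 001 → c = 111110, weight = 5.
  m = 101 → c = 011111, weight = 5.
  m = 011 → c = 110101, weight = 4.
  m = 111 → c = 010100, weight = 2.
Tally weights:
  weight 0: 1 codewords.
  weight 2: 2 codewords.
  weight 3: 2 codewords.
  weight 4: 1 codewords.
  weight 5: 2 codewords.
Minimum distance d = smallest w > 0 with A_w > 0 = 2.
Sanity: Σ A_w = 8 = 2^3 = 8 ✓.


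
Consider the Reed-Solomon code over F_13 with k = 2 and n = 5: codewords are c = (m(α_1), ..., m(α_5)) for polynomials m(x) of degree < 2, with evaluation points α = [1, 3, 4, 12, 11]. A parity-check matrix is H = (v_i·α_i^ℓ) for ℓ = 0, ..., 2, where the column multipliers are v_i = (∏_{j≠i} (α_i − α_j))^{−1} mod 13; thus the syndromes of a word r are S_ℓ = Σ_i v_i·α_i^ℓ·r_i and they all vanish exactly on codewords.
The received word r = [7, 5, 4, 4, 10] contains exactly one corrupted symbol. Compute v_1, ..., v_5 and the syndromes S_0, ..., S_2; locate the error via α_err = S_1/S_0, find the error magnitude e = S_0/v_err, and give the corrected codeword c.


S = (5, 8, 5), error at position 4, error magnitude e = 8, c = [7, 5, 4, 9, 10].

Step 1: column multipliers v_i = (∏_{j≠i}(α_i − α_j))^{−1} mod 13.
  i = 1 (α = 1): (1−3)(1−4)(1−12)(1−11) = (−2)·(−3)·(−11)·(−10) = 660 ≡ 10, so v_1 = 10^{−1} = 4 (mod 13).
  i = 2 (α = 3): (3−1)(3−4)(3−12)(3−11) = 2·(−1)·(−9)·(−8) = −144 ≡ 12, so v_2 = 12^{−1} = 12 (mod 13).
  i = 3 (α = 4): (4−1)(4−3)(4−12)(4−11) = 3·1·(−8)·(−7) = 168 ≡ 12, so v_3 = 12^{−1} = 12 (mod 13).
  i = 4 (α = 12): (12−1)(12−3)(12−4)(12−11) = 11·9·8·1 = 792 ≡ 12, so v_4 = 12^{−1} = 12 (mod 13).
  i = 5 (α = 11): (11−1)(11−3)(11−4)(11−12) = 10·8·7·(−1) = −560 ≡ 12, so v_5 = 12^{−1} = 12 (mod 13).
  v = [4, 12, 12, 12, 12].
Step 2: syndromes of r = [7, 5, 4, 4, 10] (all sums mod 13).
  S_0 = Σ v_i r_i = 4·7 + 12·5 + 12·4 + 12·4 + 12·10 = 304 ≡ 5.
  S_1 = Σ v_i α_i r_i = 4·1·7 + 12·3·5 + 12·4·4 + 12·12·4 + 12·11·10 = 2296 ≡ 8.
  α_i^2 mod 13 = [1, 9, 3, 1, 4].
  S_2 = Σ v_i α_i^2 r_i = 4·1·7 + 12·9·5 + 12·3·4 + 12·1·4 + 12·4·10 = 1240 ≡ 5.
  S = (5, 8, 5) ≠ 0, so r is not a codeword (an error is present).
Step 3: locate the error. For a single error e at position i, S_ℓ = v_i·e·α_i^ℓ, so α_err = S_1/S_0.
  S_0^{−1} = 5^{−1} = 8 (mod 13), so α_err = 8·8 = 64 ≡ 12 = α_4. Error position i = 4.
  Consistency check: S_2/S_1 = 5·5 = 25 ≡ 12 = α_err ✓ (single-error assumption holds).
Step 4: error magnitude e = S_0/v_4 = S_0·∏_{j≠4}(α_4 − α_j) = 5·12 = 60 ≡ 8 (mod 13).
Step 5: correct position 4: c_4 = r_4 − e = 4 − 8 ≡ 9 (mod 13). Hence c = [7, 5, 4, 9, 10].
  Check: interpolating c through the α_i gives m(x) = 8 + 12·x (degree < 2) with m(α_i) = c_i for every i, so c is indeed a codeword.


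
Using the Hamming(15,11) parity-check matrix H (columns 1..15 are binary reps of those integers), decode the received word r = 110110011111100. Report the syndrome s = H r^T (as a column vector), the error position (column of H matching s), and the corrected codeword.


s = (0, 0, 1, 1)^T, error position = 3, corrected codeword c = 111110011111100

Compute s = H r^T mod 2 one row at a time:
  s_1 = 1 + 1 + 1 + 1 + 1 + 1 + 0 + 0 = 6 ≡ 0 (mod 2).
  s_2 = 1 + 1 + 0 + 0 + 1 + 1 + 0 + 0 = 4 ≡ 0 (mod 2).
  s_3 = 1 + 0 + 0 + 0 + 1 + 1 + 0 + 0 = 3 ≡ 1 (mod 2).
  s_4 = 1 + 0 + 1 + 0 + 1 + 1 + 1 + 0 = 5 ≡ 1 (mod 2).
s = (0, 0, 1, 1)^T — this equals column 3 of H (binary 0011), so error is at position 3.
Correct: flip bit 3 of r = 110110011111100 to get c = 111110011111100.


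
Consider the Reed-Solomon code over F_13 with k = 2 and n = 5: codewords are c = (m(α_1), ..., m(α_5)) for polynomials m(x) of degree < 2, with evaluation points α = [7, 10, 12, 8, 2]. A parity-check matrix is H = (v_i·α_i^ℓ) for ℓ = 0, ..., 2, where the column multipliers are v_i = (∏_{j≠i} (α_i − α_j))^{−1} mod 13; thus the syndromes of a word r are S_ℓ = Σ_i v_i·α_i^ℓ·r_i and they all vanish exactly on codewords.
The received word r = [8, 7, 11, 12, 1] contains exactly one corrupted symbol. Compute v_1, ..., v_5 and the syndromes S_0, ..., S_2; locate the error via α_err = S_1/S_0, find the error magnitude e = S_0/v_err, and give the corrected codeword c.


S = (10, 3, 10), error at position 3, error magnitude e = 9, c = [8, 7, 2, 12, 1].

Step 1: column multipliers v_i = (∏_{j≠i}(α_i − α_j))^{−1} mod 13.
  i = 1 (α = 7): (7−10)(7−12)(7−8)(7−2) = (−3)·(−5)·(−1)·5 = −75 ≡ 3, so v_1 = 3^{−1} = 9 (mod 13).
  i = 2 (α = 10): (10−7)(10−12)(10−8)(10−2) = 3·(−2)·2·8 = −96 ≡ 8, so v_2 = 8^{−1} = 5 (mod 13).
  i = 3 (α = 12): (12−7)(12−10)(12−8)(12−2) = 5·2·4·10 = 400 ≡ 10, so v_3 = 10^{−1} = 4 (mod 13).
  i = 4 (α = 8): (8−7)(8−10)(8−12)(8−2) = 1·(−2)·(−4)·6 = 48 ≡ 9, so v_4 = 9^{−1} = 3 (mod 13).
  i = 5 (α = 2): (2−7)(2−10)(2−12)(2−8) = (−5)·(−8)·(−10)·(−6) = 2400 ≡ 8, so v_5 = 8^{−1} = 5 (mod 13).
  v = [9, 5, 4, 3, 5].
Step 2: syndromes of r = [8, 7, 11, 12, 1] (all sums mod 13).
  S_0 = Σ v_i r_i = 9·8 + 5·7 + 4·11 + 3·12 + 5·1 = 192 ≡ 10.
  S_1 = Σ v_i α_i r_i = 9·7·8 + 5·10·7 + 4·12·11 + 3·8·12 + 5·2·1 = 1680 ≡ 3.
  α_i^2 mod 13 = [10, 9, 1, 12, 4].
  S_2 = Σ v_i α_i^2 r_i = 9·10·8 + 5·9·7 + 4·1·11 + 3·12·12 + 5·4·1 = 1531 ≡ 10.
  S = (10, 3, 10) ≠ 0, so r is not a codeword (an error is present).
Step 3: locate the error. For a single error e at position i, S_ℓ = v_i·e·α_i^ℓ, so α_err = S_1/S_0.
  S_0^{−1} = 10^{−1} = 4 (mod 13), so α_err = 3·4 = 12 ≡ 12 = α_3. Error position i = 3.
  Consistency check: S_2/S_1 = 10·9 = 90 ≡ 12 = α_err ✓ (single-error assumption holds).
Step 4: error magnitude e = S_0/v_3 = S_0·∏_{j≠3}(α_3 − α_j) = 10·10 = 100 ≡ 9 (mod 13).
Step 5: correct position 3: c_3 = r_3 − e = 11 − 9 ≡ 2 (mod 13). Hence c = [8, 7, 2, 12, 1].
  Check: interpolating c through the α_i gives m(x) = 6 + 4·x (degree < 2) with m(α_i) = c_i for every i, so c is indeed a codeword.


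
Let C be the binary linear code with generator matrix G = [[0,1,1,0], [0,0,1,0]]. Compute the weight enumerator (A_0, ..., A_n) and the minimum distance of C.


Weight distribution: A_0 = 1, A_1 = 2, A_2 = 1. Minimum distance d = 1.

Enumerate all 2^2 = 4 messages m ∈ F_2^2.
For each, compute codeword c = mG in F_2^4, then tally its weight.
  m = 00 → c = 0000, weight = 0.
  m = 10 → c = 0110, weight = 2.
  m = 01 → c = 0010, weight = 1.
  m = 11 → c = 0100, weight = 1.
Tally weights:
  weight 0: 1 codewords.
  weight 1: 2 codewords.
  weight 2: 1 codewords.
Minimum distance d = smallest w > 0 with A_w > 0 = 1.
Sanity: Σ A_w = 4 = 2^2 = 4 ✓.


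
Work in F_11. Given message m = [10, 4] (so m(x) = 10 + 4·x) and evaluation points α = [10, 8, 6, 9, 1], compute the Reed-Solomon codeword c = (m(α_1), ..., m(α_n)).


c = [6, 9, 1, 2, 3]

Message polynomial: m(x) = 10 + 4·x (mod 11).
For each evaluation point α_i, compute m(α_i) mod 11:
  α_1 = 10: Horner steps 4 → 6, so m(10) = 6.
  α_2 = 8: Horner steps 4 → 9, so m(8) = 9.
  α_3 = 6: Horner steps 4 → 1, so m(6) = 1.
  α_4 = 9: Horner steps 4 → 2, so m(9) = 2.
  α_5 = 1: Horner steps 4 → 3, so m(1) = 3.
Codeword c = [6, 9, 1, 2, 3] ∈ F_11^5.


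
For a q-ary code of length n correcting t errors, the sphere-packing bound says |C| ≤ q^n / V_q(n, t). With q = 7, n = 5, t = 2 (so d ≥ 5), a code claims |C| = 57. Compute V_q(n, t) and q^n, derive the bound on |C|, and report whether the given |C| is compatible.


V_q(n, t) = 391, q^n = 16807, Hamming bound = 42, |C| = 57 > bound (violated).

Step 1: Compute V_q(n, t) = Σ_{j=0}^2 C(n, j) (q−1)^j.
  j = 0: C(5,0)·(6)^0 = 1·1 = 1.
  j = 1: C(5,1)·(6)^1 = 5·6 = 30.
  j = 2: C(5,2)·(6)^2 = 10·36 = 360.
  V_q(n, t) = 1 + 30 + 360 = 391.
Step 2: q^n = 7^5 = 16807.
Step 3: Hamming bound ⌊q^n / V_q(n,t)⌋ = ⌊16807/391⌋ = 42.
Step 4: Compare |C| = 57 to 42: violated.
The claimed |C| lies above the Hamming bound, so no 7-ary code of length 5 with d ≥ 5 can have 57 codewords.


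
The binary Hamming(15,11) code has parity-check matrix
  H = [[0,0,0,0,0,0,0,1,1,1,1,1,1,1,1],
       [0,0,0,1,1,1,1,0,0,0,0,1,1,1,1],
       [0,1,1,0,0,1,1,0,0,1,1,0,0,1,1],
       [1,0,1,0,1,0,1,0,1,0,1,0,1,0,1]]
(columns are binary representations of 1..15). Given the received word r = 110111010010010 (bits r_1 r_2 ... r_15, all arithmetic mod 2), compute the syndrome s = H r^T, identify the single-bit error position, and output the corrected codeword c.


s = (1, 0, 0, 1)^T, error position = 9, corrected codeword c = 110111011010010

Compute s = H r^T mod 2 one row at a time:
  s_1 = 1 + 0 + 0 + 1 + 0 + 0 + 1 + 0 = 3 ≡ 1 (mod 2).
  s_2 = 1 + 1 + 1 + 0 + 0 + 0 + 1 + 0 = 4 ≡ 0 (mod 2).
  s_3 = 1 + 0 + 1 + 0 + 0 + 1 + 1 + 0 = 4 ≡ 0 (mod 2).
  s_4 = 1 + 0 + 1 + 0 + 0 + 1 + 0 + 0 = 3 ≡ 1 (mod 2).
s = (1, 0, 0, 1)^T — this equals column 9 of H (binary 1001), so error is at position 9.
Correct: flip bit 9 of r = 110111010010010 to get c = 110111011010010.


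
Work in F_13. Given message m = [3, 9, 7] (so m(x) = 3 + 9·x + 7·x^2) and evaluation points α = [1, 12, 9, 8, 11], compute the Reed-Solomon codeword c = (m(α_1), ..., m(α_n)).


c = [6, 1, 1, 3, 0]

Message polynomial: m(x) = 3 + 9·x + 7·x^2 (mod 13).
For each evaluation point α_i, compute m(α_i) mod 13:
  α_1 = 1: Horner steps 7 → 3 → 6, so m(1) = 6.
  α_2 = 12: Horner steps 7 → 2 → 1, so m(12) = 1.
  α_3 = 9: Horner steps 7 → 7 → 1, so m(9) = 1.
  α_4 = 8: Horner steps 7 → 0 → 3, so m(8) = 3.
  α_5 = 11: Horner steps 7 → 8 → 0, so m(11) = 0.
Codeword c = [6, 1, 1, 3, 0] ∈ F_13^5.


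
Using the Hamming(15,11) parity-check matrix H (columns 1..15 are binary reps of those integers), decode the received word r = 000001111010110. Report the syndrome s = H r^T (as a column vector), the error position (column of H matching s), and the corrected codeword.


s = (1, 0, 0, 0)^T, error position = 8, corrected codeword c = 000001101010110

Compute s = H r^T mod 2 one row at a time:
  s_1 = 1 + 1 + 0 + 1 + 0 + 1 + 1 + 0 = 5 ≡ 1 (mod 2).
  s_2 = 0 + 0 + 1 + 1 + 0 + 1 + 1 + 0 = 4 ≡ 0 (mod 2).
  s_3 = 0 + 0 + 1 + 1 + 0 + 1 + 1 + 0 = 4 ≡ 0 (mod 2).
  s_4 = 0 + 0 + 0 + 1 + 1 + 1 + 1 + 0 = 4 ≡ 0 (mod 2).
s = (1, 0, 0, 0)^T — this equals column 8 of H (binary 1000), so error is at position 8.
Correct: flip bit 8 of r = 000001111010110 to get c = 000001101010110.


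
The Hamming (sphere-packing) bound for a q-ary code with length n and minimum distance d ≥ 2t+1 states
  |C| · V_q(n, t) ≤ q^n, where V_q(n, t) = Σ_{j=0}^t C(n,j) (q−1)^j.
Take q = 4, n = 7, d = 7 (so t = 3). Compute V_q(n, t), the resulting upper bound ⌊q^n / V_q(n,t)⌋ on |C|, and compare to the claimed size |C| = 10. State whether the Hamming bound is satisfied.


V_q(n, t) = 1156, q^n = 16384, Hamming bound = 14, |C| = 10 ≤ bound (satisfied).

Step 1: Compute V_q(n, t) = Σ_{j=0}^3 C(n, j) (q−1)^j.
  j = 0: C(7,0)·(3)^0 = 1·1 = 1.
  j = 1: C(7,1)·(3)^1 = 7·3 = 21.
  j = 2: C(7,2)·(3)^2 = 21·9 = 189.
  j = 3: C(7,3)·(3)^3 = 35·27 = 945.
  V_q(n, t) = 1 + 21 + 189 + 945 = 1156.
Step 2: q^n = 4^7 = 16384.
Step 3: Hamming bound ⌊q^n / V_q(n,t)⌋ = ⌊16384/1156⌋ = 14.
Step 4: Compare |C| = 10 to 14: satisfied.
The claimed |C| lies below the Hamming bound.


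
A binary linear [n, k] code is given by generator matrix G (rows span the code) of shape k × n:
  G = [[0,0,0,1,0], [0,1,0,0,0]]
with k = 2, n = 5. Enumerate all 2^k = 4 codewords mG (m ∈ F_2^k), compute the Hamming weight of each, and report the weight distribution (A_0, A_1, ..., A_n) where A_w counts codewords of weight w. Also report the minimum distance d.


Weight distribution: A_0 = 1, A_1 = 2, A_2 = 1. Minimum distance d = 1.

Enumerate all 2^2 = 4 messages m ∈ F_2^2.
For each, compute codeword c = mG in F_2^5, then tally its weight.
  m = 00 → c = 00000, weight = 0.
  m = 10 → c = 00010, weight = 1.
  m = 01 → c = 01000, weight = 1.
  m = 11 → c = 01010, weight = 2.
Tally weights:
  weight 0: 1 codewords.
  weight 1: 2 codewords.
  weight 2: 1 codewords.
Minimum distance d = smallest w > 0 with A_w > 0 = 1.
Sanity: Σ A_w = 4 = 2^2 = 4 ✓.
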